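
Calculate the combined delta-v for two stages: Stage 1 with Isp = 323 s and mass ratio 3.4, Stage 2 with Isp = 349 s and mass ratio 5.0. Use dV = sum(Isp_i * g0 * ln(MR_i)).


dV1 = 323 * 9.81 * ln(3.4) = 3877.7 m/s
dV2 = 349 * 9.81 * ln(5.0) = 5510.2 m/s
Total dV = 3877.7 + 5510.2 = 9387.9 m/s ~ 9388 m/s

9388 m/s


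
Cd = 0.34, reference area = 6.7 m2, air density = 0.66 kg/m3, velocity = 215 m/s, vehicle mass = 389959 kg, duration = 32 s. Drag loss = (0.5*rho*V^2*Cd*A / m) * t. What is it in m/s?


D = 0.5 * 0.66 * 215^2 * 0.34 * 6.7 = 34749.18 N
a = 34749.18 / 389959 = 0.0891 m/s2
dV = 0.0891 * 32 = 2.9 m/s

2.9 m/s


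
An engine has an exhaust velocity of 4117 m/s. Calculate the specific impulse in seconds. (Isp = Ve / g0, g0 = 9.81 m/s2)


Isp = Ve / g0 = 4117 / 9.81 = 419.7 s

419.7 s


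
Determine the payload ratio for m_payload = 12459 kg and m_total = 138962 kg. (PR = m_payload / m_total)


PR = 12459 / 138962 = 0.0897

0.0897


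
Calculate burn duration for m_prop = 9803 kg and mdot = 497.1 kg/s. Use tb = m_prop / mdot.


tb = 9803 / 497.1 = 19.7 s

19.7 s


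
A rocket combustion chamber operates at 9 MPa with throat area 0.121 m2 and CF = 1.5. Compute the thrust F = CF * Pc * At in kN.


F = 1.5 * 9e6 * 0.121 = 1.6335e+06 N = 1633.5 kN

1633.5 kN


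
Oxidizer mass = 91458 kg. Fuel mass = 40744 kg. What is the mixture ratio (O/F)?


MR = 91458 / 40744 = 2.24

2.24


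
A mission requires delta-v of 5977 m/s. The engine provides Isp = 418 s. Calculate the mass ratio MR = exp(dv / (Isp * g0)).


Ve = 418 * 9.81 = 4100.58 m/s
MR = exp(5977 / 4100.58) = 4.296

4.296


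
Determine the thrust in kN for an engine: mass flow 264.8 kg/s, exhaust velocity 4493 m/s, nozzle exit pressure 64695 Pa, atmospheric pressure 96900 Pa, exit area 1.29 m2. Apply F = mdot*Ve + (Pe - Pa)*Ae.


F = 264.8 * 4493 + (64695 - 96900) * 1.29 = 1.1482e+06 N = 1148.2 kN

1148.2 kN


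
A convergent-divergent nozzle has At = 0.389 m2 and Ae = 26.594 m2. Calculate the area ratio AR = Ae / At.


AR = 26.594 / 0.389 = 68.4

68.4


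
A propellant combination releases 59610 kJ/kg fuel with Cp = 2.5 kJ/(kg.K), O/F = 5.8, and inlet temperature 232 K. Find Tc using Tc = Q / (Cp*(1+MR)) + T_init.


Tc = 59610 / (2.5 * (1 + 5.8)) + 232 = 3738 K

3738 K


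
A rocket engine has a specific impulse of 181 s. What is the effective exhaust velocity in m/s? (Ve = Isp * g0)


Ve = Isp * g0 = 181 * 9.81 = 1775.6 m/s

1775.6 m/s


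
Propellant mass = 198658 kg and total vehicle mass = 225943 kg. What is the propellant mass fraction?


PMF = 198658 / 225943 = 0.879

0.879


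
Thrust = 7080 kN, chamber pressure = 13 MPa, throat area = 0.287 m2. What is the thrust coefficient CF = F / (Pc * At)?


CF = 7080000 / (13e6 * 0.287) = 1.9

1.9


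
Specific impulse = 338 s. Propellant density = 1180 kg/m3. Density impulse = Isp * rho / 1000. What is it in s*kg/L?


rho*Isp = 338 * 1180 / 1000 = 399 s*kg/L

399 s*kg/L


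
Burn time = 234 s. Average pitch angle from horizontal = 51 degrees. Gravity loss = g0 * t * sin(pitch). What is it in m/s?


GL = 9.81 * 234 * sin(51 deg) = 1784 m/s

1784 m/s


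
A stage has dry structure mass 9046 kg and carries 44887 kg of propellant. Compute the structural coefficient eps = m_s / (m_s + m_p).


eps = 9046 / (9046 + 44887) = 0.1677

0.1677


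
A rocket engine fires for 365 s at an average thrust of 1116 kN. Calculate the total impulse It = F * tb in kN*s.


It = 1116 * 365 = 407340 kN*s

407340 kN*s


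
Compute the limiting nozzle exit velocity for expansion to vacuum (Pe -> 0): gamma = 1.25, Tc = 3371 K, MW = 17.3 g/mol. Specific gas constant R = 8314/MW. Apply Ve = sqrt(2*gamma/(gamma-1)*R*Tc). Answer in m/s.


R = 8314 / 17.3 = 480.58 J/(kg.K)
Ve = sqrt(2 * 1.25 / (1.25 - 1) * 480.58 * 3371) = 4025 m/s

4025 m/s


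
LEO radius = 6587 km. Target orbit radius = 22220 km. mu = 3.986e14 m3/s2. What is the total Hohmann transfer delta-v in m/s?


V1 = sqrt(mu/r1) = 7779.02 m/s
dV1 = V1*(sqrt(2*r2/(r1+r2)) - 1) = 1882.89 m/s
V2 = sqrt(mu/r2) = 4235.42 m/s
dV2 = V2*(1 - sqrt(2*r1/(r1+r2))) = 1371.2 m/s
Total dV = 3254 m/s

3254 m/s


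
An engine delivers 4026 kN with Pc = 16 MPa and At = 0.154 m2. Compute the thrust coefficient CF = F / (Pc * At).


CF = 4026000 / (16e6 * 0.154) = 1.63

1.63


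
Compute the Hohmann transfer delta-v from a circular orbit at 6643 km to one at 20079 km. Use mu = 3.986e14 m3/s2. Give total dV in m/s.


V1 = sqrt(mu/r1) = 7746.16 m/s
dV1 = V1*(sqrt(2*r2/(r1+r2)) - 1) = 1749.78 m/s
V2 = sqrt(mu/r2) = 4455.51 m/s
dV2 = V2*(1 - sqrt(2*r1/(r1+r2))) = 1313.84 m/s
Total dV = 3064 m/s

3064 m/s


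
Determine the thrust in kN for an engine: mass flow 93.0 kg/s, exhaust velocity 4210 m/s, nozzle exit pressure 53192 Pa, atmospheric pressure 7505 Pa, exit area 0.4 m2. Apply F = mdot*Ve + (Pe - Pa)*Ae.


F = 93.0 * 4210 + (53192 - 7505) * 0.4 = 409805.0 N = 409.8 kN

409.8 kN


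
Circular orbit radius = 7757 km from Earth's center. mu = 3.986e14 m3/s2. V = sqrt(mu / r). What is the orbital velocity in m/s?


V = sqrt(3.986e14 / 7757000) = 7168 m/s

7168 m/s


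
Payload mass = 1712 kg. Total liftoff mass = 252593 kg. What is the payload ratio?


PR = 1712 / 252593 = 0.0068

0.0068


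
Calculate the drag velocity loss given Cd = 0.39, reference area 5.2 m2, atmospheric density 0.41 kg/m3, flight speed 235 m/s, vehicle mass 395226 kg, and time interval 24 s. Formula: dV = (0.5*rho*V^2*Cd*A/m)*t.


D = 0.5 * 0.41 * 235^2 * 0.39 * 5.2 = 22959.24 N
a = 22959.24 / 395226 = 0.0581 m/s2
dV = 0.0581 * 24 = 1.4 m/s

1.4 m/s


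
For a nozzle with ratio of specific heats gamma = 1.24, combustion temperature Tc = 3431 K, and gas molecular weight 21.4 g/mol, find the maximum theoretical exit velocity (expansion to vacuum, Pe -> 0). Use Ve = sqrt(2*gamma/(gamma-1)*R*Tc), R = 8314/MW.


R = 8314 / 21.4 = 388.5 J/(kg.K)
Ve = sqrt(2 * 1.24 / (1.24 - 1) * 388.5 * 3431) = 3711 m/s

3711 m/s


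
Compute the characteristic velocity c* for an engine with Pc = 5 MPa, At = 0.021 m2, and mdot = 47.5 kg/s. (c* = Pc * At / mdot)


c* = 5e6 * 0.021 / 47.5 = 2211 m/s

2211 m/s


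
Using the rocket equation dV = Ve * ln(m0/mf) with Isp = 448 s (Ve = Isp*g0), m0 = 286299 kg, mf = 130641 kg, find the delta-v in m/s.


Ve = 448 * 9.81 = 4394.88 m/s
dV = 4394.88 * ln(286299/130641) = 3448 m/s

3448 m/s


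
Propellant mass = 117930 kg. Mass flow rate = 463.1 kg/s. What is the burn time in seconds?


tb = 117930 / 463.1 = 254.7 s

254.7 s


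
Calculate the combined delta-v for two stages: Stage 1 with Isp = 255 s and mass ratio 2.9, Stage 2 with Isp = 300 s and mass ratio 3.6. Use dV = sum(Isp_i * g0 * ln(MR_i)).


dV1 = 255 * 9.81 * ln(2.9) = 2663.4 m/s
dV2 = 300 * 9.81 * ln(3.6) = 3769.8 m/s
Total dV = 2663.4 + 3769.8 = 6433.2 m/s ~ 6433 m/s

6433 m/s


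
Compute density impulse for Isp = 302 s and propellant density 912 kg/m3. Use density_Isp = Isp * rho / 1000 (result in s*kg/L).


rho*Isp = 302 * 912 / 1000 = 275 s*kg/L

275 s*kg/L


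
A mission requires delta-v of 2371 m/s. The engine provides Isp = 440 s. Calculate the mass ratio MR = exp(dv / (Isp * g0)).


Ve = 440 * 9.81 = 4316.4 m/s
MR = exp(2371 / 4316.4) = 1.732

1.732


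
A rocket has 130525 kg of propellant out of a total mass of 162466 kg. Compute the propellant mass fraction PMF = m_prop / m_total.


PMF = 130525 / 162466 = 0.803

0.803


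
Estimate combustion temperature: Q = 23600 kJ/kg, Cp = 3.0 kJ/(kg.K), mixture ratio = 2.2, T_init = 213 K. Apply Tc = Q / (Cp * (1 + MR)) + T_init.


Tc = 23600 / (3.0 * (1 + 2.2)) + 213 = 2671 K

2671 K


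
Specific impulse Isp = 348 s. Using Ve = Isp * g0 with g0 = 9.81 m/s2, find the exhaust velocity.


Ve = Isp * g0 = 348 * 9.81 = 3413.9 m/s

3413.9 m/s


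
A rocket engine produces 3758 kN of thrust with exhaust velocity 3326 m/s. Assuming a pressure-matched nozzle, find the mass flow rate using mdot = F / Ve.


mdot = F / Ve = 3758000 / 3326 = 1129.9 kg/s

1129.9 kg/s


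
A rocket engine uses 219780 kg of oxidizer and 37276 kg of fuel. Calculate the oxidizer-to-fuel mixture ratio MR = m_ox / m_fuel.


MR = 219780 / 37276 = 5.9

5.9


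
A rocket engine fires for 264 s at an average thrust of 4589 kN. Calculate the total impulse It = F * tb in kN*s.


It = 4589 * 264 = 1211496 kN*s

1211496 kN*s


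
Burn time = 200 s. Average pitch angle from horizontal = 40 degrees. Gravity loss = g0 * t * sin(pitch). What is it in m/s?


GL = 9.81 * 200 * sin(40 deg) = 1261 m/s

1261 m/s


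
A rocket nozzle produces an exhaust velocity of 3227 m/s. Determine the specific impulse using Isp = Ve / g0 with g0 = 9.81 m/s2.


Isp = Ve / g0 = 3227 / 9.81 = 329.0 s

329.0 s


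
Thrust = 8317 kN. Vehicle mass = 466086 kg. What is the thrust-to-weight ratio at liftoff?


TWR = 8317000 / (466086 * 9.81) = 1.82

1.82


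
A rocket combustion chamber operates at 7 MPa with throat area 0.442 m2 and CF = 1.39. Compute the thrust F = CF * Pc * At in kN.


F = 1.39 * 7e6 * 0.442 = 4.3007e+06 N = 4300.7 kN

4300.7 kN


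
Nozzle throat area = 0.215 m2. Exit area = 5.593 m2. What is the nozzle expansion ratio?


AR = 5.593 / 0.215 = 26.0

26.0


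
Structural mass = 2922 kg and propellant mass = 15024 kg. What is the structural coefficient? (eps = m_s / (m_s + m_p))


eps = 2922 / (2922 + 15024) = 0.1628

0.1628


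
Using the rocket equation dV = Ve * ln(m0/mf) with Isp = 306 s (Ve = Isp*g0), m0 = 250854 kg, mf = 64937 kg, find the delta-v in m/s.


Ve = 306 * 9.81 = 3001.86 m/s
dV = 3001.86 * ln(250854/64937) = 4057 m/s

4057 m/s


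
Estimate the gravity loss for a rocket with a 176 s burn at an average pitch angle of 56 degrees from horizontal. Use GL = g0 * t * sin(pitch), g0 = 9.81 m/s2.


GL = 9.81 * 176 * sin(56 deg) = 1431 m/s

1431 m/s


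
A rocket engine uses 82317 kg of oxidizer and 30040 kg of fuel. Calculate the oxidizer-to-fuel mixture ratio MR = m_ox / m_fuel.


MR = 82317 / 30040 = 2.74

2.74


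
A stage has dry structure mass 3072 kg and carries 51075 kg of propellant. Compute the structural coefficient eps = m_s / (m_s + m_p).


eps = 3072 / (3072 + 51075) = 0.0567

0.0567


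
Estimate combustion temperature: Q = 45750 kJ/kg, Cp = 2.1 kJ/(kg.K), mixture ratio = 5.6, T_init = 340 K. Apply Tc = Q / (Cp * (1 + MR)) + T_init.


Tc = 45750 / (2.1 * (1 + 5.6)) + 340 = 3641 K

3641 K


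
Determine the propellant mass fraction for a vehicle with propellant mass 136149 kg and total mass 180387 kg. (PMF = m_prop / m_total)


PMF = 136149 / 180387 = 0.755

0.755


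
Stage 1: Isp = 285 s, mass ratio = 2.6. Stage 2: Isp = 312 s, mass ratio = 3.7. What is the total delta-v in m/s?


dV1 = 285 * 9.81 * ln(2.6) = 2671.5 m/s
dV2 = 312 * 9.81 * ln(3.7) = 4004.4 m/s
Total dV = 2671.5 + 4004.4 = 6675.9 m/s ~ 6676 m/s

6676 m/s


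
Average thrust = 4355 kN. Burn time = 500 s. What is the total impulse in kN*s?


It = 4355 * 500 = 2177500 kN*s

2177500 kN*s


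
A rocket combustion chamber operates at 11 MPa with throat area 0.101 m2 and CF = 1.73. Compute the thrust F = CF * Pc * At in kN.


F = 1.73 * 11e6 * 0.101 = 1.9220e+06 N = 1922.0 kN

1922.0 kN


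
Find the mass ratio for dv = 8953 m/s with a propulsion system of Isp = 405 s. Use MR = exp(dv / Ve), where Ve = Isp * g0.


Ve = 405 * 9.81 = 3973.05 m/s
MR = exp(8953 / 3973.05) = 9.52

9.52


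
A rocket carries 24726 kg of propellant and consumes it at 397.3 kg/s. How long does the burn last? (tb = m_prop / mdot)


tb = 24726 / 397.3 = 62.2 s

62.2 s


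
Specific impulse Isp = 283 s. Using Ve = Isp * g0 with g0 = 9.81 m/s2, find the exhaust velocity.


Ve = Isp * g0 = 283 * 9.81 = 2776.2 m/s

2776.2 m/s


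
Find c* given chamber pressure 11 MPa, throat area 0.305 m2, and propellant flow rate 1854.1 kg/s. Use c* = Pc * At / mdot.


c* = 11e6 * 0.305 / 1854.1 = 1810 m/s

1810 m/s


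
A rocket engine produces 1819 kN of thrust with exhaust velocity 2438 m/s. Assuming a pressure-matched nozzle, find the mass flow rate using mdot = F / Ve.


mdot = F / Ve = 1819000 / 2438 = 746.1 kg/s

746.1 kg/s


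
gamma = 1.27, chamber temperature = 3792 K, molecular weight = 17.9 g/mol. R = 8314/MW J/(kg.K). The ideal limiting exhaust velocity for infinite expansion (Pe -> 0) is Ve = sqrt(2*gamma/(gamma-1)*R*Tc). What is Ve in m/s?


R = 8314 / 17.9 = 464.47 J/(kg.K)
Ve = sqrt(2 * 1.27 / (1.27 - 1) * 464.47 * 3792) = 4070 m/s

4070 m/s


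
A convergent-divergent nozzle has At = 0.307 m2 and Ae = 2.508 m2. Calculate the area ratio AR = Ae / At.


AR = 2.508 / 0.307 = 8.2

8.2


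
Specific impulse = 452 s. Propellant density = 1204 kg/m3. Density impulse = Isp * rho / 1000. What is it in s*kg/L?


rho*Isp = 452 * 1204 / 1000 = 544 s*kg/L

544 s*kg/L


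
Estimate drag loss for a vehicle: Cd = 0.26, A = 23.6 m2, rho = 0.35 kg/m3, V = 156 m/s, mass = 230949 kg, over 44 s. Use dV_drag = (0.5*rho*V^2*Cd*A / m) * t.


D = 0.5 * 0.35 * 156^2 * 0.26 * 23.6 = 26132.0 N
a = 26132.0 / 230949 = 0.1132 m/s2
dV = 0.1132 * 44 = 5.0 m/s

5.0 m/s


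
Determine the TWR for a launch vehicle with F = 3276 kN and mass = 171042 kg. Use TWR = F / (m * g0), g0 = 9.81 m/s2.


TWR = 3276000 / (171042 * 9.81) = 1.95

1.95


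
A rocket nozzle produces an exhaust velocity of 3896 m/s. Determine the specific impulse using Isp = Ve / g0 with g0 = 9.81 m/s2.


Isp = Ve / g0 = 3896 / 9.81 = 397.1 s

397.1 s


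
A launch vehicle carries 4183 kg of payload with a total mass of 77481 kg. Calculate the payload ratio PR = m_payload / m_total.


PR = 4183 / 77481 = 0.054

0.054


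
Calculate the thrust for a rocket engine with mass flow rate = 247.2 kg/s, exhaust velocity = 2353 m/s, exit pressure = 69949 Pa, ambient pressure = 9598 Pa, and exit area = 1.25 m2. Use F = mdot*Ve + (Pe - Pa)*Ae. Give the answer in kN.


F = 247.2 * 2353 + (69949 - 9598) * 1.25 = 657100.0 N = 657.1 kN

657.1 kN


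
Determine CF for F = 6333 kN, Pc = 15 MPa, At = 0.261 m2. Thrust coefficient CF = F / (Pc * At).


CF = 6333000 / (15e6 * 0.261) = 1.62

1.62


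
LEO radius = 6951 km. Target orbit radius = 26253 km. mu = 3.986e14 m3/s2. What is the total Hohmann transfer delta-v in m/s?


V1 = sqrt(mu/r1) = 7572.6 m/s
dV1 = V1*(sqrt(2*r2/(r1+r2)) - 1) = 1949.97 m/s
V2 = sqrt(mu/r2) = 3896.54 m/s
dV2 = V2*(1 - sqrt(2*r1/(r1+r2))) = 1375.25 m/s
Total dV = 3325 m/s

3325 m/s


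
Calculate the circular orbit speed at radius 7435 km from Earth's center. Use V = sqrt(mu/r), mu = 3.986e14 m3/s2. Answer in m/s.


V = sqrt(3.986e14 / 7435000) = 7322 m/s

7322 m/s


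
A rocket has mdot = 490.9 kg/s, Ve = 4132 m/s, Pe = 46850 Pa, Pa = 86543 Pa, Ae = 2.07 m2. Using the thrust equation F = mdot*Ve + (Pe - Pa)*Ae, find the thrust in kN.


F = 490.9 * 4132 + (46850 - 86543) * 2.07 = 1.9462e+06 N = 1946.2 kN

1946.2 kN


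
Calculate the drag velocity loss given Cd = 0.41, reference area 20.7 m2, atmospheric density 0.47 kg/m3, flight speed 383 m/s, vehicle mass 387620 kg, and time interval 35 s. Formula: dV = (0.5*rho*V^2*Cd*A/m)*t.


D = 0.5 * 0.47 * 383^2 * 0.41 * 20.7 = 292563.14 N
a = 292563.14 / 387620 = 0.7548 m/s2
dV = 0.7548 * 35 = 26.4 m/s

26.4 m/s


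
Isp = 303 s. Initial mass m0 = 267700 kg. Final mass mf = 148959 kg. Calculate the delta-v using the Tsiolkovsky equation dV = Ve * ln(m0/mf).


Ve = 303 * 9.81 = 2972.43 m/s
dV = 2972.43 * ln(267700/148959) = 1742 m/s

1742 m/s


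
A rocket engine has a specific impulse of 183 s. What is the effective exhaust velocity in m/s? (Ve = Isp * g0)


Ve = Isp * g0 = 183 * 9.81 = 1795.2 m/s

1795.2 m/s


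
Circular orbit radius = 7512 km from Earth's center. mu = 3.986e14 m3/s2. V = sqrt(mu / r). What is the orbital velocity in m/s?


V = sqrt(3.986e14 / 7512000) = 7284 m/s

7284 m/s


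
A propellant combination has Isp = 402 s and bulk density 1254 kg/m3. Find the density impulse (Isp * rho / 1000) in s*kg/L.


rho*Isp = 402 * 1254 / 1000 = 504 s*kg/L

504 s*kg/L


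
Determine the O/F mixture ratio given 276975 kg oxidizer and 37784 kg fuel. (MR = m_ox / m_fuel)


MR = 276975 / 37784 = 7.33

7.33


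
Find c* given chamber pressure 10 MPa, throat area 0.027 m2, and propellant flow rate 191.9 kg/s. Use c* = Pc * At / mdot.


c* = 10e6 * 0.027 / 191.9 = 1407 m/s

1407 m/s


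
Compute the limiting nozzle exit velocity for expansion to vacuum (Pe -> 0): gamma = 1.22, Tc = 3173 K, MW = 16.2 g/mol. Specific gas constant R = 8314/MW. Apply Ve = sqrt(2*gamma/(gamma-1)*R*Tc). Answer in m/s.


R = 8314 / 16.2 = 513.21 J/(kg.K)
Ve = sqrt(2 * 1.22 / (1.22 - 1) * 513.21 * 3173) = 4250 m/s

4250 m/s


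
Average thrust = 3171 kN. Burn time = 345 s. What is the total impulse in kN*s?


It = 3171 * 345 = 1093995 kN*s

1093995 kN*s


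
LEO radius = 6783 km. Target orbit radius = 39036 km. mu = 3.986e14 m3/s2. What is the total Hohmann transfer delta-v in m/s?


V1 = sqrt(mu/r1) = 7665.8 m/s
dV1 = V1*(sqrt(2*r2/(r1+r2)) - 1) = 2340.7 m/s
V2 = sqrt(mu/r2) = 3195.48 m/s
dV2 = V2*(1 - sqrt(2*r1/(r1+r2))) = 1456.72 m/s
Total dV = 3797 m/s

3797 m/s


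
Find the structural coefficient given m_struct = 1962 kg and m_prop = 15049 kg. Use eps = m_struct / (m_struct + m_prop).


eps = 1962 / (1962 + 15049) = 0.1153

0.1153


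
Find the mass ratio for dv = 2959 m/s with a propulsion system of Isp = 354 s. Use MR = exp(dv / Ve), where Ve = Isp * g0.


Ve = 354 * 9.81 = 3472.74 m/s
MR = exp(2959 / 3472.74) = 2.344

2.344


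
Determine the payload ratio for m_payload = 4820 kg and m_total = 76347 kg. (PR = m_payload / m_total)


PR = 4820 / 76347 = 0.0631

0.0631


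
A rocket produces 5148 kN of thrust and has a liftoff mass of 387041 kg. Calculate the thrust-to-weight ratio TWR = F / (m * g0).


TWR = 5148000 / (387041 * 9.81) = 1.36

1.36


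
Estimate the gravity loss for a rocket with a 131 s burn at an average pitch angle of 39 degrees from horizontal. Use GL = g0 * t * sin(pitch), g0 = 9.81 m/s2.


GL = 9.81 * 131 * sin(39 deg) = 809 m/s

809 m/s


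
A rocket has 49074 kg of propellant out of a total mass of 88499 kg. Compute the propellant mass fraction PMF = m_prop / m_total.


PMF = 49074 / 88499 = 0.555

0.555


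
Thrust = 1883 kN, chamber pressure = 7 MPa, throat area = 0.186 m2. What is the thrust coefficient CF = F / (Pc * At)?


CF = 1883000 / (7e6 * 0.186) = 1.45

1.45


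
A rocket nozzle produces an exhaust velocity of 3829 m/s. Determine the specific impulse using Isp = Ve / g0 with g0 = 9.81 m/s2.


Isp = Ve / g0 = 3829 / 9.81 = 390.3 s

390.3 s


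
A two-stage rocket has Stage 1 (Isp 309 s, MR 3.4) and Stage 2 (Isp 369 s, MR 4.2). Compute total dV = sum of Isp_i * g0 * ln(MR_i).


dV1 = 309 * 9.81 * ln(3.4) = 3709.6 m/s
dV2 = 369 * 9.81 * ln(4.2) = 5194.8 m/s
Total dV = 3709.6 + 5194.8 = 8904.4 m/s ~ 8904 m/s

8904 m/s


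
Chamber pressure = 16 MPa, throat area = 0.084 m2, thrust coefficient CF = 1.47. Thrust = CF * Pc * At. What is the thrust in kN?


F = 1.47 * 16e6 * 0.084 = 1.9757e+06 N = 1975.7 kN

1975.7 kN


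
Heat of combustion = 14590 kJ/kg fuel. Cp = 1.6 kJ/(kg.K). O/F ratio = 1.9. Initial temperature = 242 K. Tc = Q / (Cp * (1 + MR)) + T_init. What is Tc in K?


Tc = 14590 / (1.6 * (1 + 1.9)) + 242 = 3386 K

3386 K


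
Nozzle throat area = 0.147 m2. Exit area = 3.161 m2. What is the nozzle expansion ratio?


AR = 3.161 / 0.147 = 21.5

21.5


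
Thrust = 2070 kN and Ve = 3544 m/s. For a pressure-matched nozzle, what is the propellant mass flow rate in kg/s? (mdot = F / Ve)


mdot = F / Ve = 2070000 / 3544 = 584.1 kg/s

584.1 kg/s


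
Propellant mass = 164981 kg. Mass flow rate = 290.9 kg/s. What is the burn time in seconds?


tb = 164981 / 290.9 = 567.1 s

567.1 s


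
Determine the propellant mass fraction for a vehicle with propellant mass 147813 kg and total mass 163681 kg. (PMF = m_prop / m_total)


PMF = 147813 / 163681 = 0.903

0.903


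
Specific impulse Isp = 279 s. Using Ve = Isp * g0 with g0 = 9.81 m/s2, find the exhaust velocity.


Ve = Isp * g0 = 279 * 9.81 = 2737.0 m/s

2737.0 m/s


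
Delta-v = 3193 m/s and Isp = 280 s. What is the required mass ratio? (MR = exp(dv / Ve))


Ve = 280 * 9.81 = 2746.8 m/s
MR = exp(3193 / 2746.8) = 3.198

3.198


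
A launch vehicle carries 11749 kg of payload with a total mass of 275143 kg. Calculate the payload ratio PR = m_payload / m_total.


PR = 11749 / 275143 = 0.0427

0.0427


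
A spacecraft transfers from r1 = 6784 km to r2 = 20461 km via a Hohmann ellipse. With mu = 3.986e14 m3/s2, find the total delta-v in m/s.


V1 = sqrt(mu/r1) = 7665.24 m/s
dV1 = V1*(sqrt(2*r2/(r1+r2)) - 1) = 1728.98 m/s
V2 = sqrt(mu/r2) = 4413.72 m/s
dV2 = V2*(1 - sqrt(2*r1/(r1+r2))) = 1299.0 m/s
Total dV = 3028 m/s

3028 m/s


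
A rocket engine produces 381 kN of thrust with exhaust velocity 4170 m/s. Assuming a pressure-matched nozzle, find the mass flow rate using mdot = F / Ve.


mdot = F / Ve = 381000 / 4170 = 91.4 kg/s

91.4 kg/s


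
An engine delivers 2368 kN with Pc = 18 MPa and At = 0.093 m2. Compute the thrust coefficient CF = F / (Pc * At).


CF = 2368000 / (18e6 * 0.093) = 1.41

1.41


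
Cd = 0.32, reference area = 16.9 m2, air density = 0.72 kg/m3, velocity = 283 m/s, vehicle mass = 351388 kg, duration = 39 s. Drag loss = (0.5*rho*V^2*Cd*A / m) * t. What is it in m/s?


D = 0.5 * 0.72 * 283^2 * 0.32 * 16.9 = 155923.67 N
a = 155923.67 / 351388 = 0.4437 m/s2
dV = 0.4437 * 39 = 17.3 m/s

17.3 m/s


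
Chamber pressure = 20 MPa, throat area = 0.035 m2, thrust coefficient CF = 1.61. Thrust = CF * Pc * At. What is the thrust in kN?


F = 1.61 * 20e6 * 0.035 = 1.1270e+06 N = 1127.0 kN

1127.0 kN


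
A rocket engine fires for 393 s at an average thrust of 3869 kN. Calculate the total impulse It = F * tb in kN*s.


It = 3869 * 393 = 1520517 kN*s

1520517 kN*s


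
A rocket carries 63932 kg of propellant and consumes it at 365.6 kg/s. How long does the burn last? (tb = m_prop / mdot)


tb = 63932 / 365.6 = 174.9 s

174.9 s


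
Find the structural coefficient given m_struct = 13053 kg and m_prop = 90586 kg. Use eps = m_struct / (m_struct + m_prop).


eps = 13053 / (13053 + 90586) = 0.1259

0.1259


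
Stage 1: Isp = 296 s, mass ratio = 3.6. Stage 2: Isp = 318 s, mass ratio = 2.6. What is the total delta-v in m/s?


dV1 = 296 * 9.81 * ln(3.6) = 3719.5 m/s
dV2 = 318 * 9.81 * ln(2.6) = 2980.8 m/s
Total dV = 3719.5 + 2980.8 = 6700.3 m/s ~ 6700 m/s

6700 m/s


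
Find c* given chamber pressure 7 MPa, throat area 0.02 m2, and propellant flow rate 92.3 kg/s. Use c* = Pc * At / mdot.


c* = 7e6 * 0.02 / 92.3 = 1517 m/s

1517 m/s


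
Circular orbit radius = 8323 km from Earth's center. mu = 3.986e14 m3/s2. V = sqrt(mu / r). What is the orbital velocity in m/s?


V = sqrt(3.986e14 / 8323000) = 6920 m/s

6920 m/s


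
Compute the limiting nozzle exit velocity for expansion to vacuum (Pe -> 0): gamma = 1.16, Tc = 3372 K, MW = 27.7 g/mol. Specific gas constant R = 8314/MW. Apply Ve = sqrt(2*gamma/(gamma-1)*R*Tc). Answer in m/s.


R = 8314 / 27.7 = 300.14 J/(kg.K)
Ve = sqrt(2 * 1.16 / (1.16 - 1) * 300.14 * 3372) = 3831 m/s

3831 m/s


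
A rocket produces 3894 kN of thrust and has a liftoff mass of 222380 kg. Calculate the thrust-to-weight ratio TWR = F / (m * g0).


TWR = 3894000 / (222380 * 9.81) = 1.78

1.78


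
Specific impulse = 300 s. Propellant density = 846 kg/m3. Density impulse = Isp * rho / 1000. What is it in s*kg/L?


rho*Isp = 300 * 846 / 1000 = 254 s*kg/L

254 s*kg/L


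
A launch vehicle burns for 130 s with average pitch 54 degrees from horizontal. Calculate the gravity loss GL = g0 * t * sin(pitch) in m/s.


GL = 9.81 * 130 * sin(54 deg) = 1032 m/s

1032 m/s


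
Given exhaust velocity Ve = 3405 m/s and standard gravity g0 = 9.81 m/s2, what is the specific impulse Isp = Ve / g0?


Isp = Ve / g0 = 3405 / 9.81 = 347.1 s

347.1 s


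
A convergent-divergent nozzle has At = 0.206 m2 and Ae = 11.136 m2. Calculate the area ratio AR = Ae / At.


AR = 11.136 / 0.206 = 54.1

54.1


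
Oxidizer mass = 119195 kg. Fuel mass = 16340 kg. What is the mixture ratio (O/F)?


MR = 119195 / 16340 = 7.29

7.29


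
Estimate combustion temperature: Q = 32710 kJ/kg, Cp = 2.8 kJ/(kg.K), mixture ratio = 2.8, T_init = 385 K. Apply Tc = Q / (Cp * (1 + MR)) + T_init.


Tc = 32710 / (2.8 * (1 + 2.8)) + 385 = 3459 K

3459 K


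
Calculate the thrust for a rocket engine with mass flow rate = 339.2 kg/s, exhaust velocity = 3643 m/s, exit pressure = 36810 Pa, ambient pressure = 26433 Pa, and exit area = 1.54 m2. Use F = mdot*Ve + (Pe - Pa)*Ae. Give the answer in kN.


F = 339.2 * 3643 + (36810 - 26433) * 1.54 = 1.2517e+06 N = 1251.7 kN

1251.7 kN


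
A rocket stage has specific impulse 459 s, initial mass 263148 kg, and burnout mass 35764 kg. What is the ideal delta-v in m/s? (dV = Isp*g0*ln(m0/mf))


Ve = 459 * 9.81 = 4502.79 m/s
dV = 4502.79 * ln(263148/35764) = 8987 m/s

8987 m/s


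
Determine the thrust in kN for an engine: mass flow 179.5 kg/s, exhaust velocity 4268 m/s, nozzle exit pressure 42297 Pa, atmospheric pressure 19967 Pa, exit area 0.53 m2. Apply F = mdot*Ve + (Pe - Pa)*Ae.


F = 179.5 * 4268 + (42297 - 19967) * 0.53 = 777941.0 N = 777.9 kN

777.9 kN


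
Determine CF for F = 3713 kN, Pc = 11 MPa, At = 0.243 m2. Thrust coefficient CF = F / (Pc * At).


CF = 3713000 / (11e6 * 0.243) = 1.39

1.39


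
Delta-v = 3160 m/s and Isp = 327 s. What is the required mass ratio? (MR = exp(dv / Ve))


Ve = 327 * 9.81 = 3207.87 m/s
MR = exp(3160 / 3207.87) = 2.678

2.678


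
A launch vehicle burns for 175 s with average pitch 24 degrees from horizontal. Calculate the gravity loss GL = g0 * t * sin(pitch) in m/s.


GL = 9.81 * 175 * sin(24 deg) = 698 m/s

698 m/s


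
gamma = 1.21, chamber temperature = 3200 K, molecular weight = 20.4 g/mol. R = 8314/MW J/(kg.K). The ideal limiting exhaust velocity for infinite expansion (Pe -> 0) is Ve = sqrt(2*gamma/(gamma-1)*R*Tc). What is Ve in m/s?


R = 8314 / 20.4 = 407.55 J/(kg.K)
Ve = sqrt(2 * 1.21 / (1.21 - 1) * 407.55 * 3200) = 3877 m/s

3877 m/s


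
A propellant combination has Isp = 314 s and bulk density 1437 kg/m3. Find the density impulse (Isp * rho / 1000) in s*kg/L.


rho*Isp = 314 * 1437 / 1000 = 451 s*kg/L

451 s*kg/L


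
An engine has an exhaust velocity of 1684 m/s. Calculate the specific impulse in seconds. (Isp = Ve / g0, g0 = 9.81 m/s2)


Isp = Ve / g0 = 1684 / 9.81 = 171.7 s

171.7 s


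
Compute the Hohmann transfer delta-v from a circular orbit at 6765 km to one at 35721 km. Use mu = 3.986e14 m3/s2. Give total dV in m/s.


V1 = sqrt(mu/r1) = 7676.0 m/s
dV1 = V1*(sqrt(2*r2/(r1+r2)) - 1) = 2277.8 m/s
V2 = sqrt(mu/r2) = 3340.46 m/s
dV2 = V2*(1 - sqrt(2*r1/(r1+r2))) = 1455.37 m/s
Total dV = 3733 m/s

3733 m/s


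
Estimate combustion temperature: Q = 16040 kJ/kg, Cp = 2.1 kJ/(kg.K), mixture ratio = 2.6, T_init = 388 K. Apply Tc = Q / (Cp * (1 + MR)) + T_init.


Tc = 16040 / (2.1 * (1 + 2.6)) + 388 = 2510 K

2510 K


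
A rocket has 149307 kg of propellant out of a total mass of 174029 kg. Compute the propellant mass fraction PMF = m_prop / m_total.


PMF = 149307 / 174029 = 0.858

0.858


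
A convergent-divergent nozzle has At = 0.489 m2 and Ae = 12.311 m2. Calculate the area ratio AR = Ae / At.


AR = 12.311 / 0.489 = 25.2

25.2


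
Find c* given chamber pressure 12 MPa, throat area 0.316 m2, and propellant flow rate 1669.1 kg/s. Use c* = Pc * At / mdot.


c* = 12e6 * 0.316 / 1669.1 = 2272 m/s

2272 m/s


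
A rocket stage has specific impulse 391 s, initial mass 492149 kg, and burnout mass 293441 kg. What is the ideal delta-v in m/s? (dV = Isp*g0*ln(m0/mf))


Ve = 391 * 9.81 = 3835.71 m/s
dV = 3835.71 * ln(492149/293441) = 1983 m/s

1983 m/s


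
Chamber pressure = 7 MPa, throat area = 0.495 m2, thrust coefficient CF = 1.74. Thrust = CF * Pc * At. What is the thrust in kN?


F = 1.74 * 7e6 * 0.495 = 6.0291e+06 N = 6029.1 kN

6029.1 kN


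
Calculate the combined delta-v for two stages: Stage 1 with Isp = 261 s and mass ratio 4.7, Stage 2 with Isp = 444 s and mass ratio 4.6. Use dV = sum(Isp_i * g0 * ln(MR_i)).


dV1 = 261 * 9.81 * ln(4.7) = 3962.4 m/s
dV2 = 444 * 9.81 * ln(4.6) = 6647.0 m/s
Total dV = 3962.4 + 6647.0 = 10609.4 m/s ~ 10609 m/s

10609 m/s


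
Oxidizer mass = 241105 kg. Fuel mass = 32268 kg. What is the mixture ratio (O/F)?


MR = 241105 / 32268 = 7.47

7.47


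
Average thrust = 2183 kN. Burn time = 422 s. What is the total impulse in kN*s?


It = 2183 * 422 = 921226 kN*s

921226 kN*s


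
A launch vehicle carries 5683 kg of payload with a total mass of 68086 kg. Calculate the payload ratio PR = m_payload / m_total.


PR = 5683 / 68086 = 0.0835

0.0835


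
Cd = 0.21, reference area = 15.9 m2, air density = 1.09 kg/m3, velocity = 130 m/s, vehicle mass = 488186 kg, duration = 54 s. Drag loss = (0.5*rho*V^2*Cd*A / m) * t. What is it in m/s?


D = 0.5 * 1.09 * 130^2 * 0.21 * 15.9 = 30753.86 N
a = 30753.86 / 488186 = 0.063 m/s2
dV = 0.063 * 54 = 3.4 m/s

3.4 m/s


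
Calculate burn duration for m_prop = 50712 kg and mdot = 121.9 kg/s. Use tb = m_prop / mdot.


tb = 50712 / 121.9 = 416.0 s

416.0 s


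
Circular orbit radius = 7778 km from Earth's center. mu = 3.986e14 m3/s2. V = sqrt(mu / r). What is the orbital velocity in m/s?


V = sqrt(3.986e14 / 7778000) = 7159 m/s

7159 m/s


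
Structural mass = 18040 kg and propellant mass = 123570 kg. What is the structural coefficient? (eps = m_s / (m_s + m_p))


eps = 18040 / (18040 + 123570) = 0.1274

0.1274


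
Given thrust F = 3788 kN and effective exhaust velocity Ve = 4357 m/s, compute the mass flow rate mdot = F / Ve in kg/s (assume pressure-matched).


mdot = F / Ve = 3788000 / 4357 = 869.4 kg/s

869.4 kg/s


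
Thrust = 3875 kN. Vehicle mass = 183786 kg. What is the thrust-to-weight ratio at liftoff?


TWR = 3875000 / (183786 * 9.81) = 2.15

2.15


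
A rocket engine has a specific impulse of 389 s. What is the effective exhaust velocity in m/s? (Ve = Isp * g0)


Ve = Isp * g0 = 389 * 9.81 = 3816.1 m/s

3816.1 m/s


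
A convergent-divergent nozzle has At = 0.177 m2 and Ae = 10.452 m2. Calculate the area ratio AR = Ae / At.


AR = 10.452 / 0.177 = 59.1

59.1


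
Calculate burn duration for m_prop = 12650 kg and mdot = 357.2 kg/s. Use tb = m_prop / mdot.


tb = 12650 / 357.2 = 35.4 s

35.4 s


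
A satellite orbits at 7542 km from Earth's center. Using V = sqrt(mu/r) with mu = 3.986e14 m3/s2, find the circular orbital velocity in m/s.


V = sqrt(3.986e14 / 7542000) = 7270 m/s

7270 m/s


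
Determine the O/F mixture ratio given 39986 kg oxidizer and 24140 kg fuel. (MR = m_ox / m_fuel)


MR = 39986 / 24140 = 1.66

1.66


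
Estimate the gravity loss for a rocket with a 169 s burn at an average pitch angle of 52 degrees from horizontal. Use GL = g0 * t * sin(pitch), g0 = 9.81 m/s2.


GL = 9.81 * 169 * sin(52 deg) = 1306 m/s

1306 m/s


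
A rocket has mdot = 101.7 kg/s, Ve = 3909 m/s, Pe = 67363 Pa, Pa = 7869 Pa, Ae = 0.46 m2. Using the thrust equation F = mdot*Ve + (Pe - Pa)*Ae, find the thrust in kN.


F = 101.7 * 3909 + (67363 - 7869) * 0.46 = 424913.0 N = 424.9 kN

424.9 kN


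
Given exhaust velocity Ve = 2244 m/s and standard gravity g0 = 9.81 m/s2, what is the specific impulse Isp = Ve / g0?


Isp = Ve / g0 = 2244 / 9.81 = 228.7 s

228.7 s


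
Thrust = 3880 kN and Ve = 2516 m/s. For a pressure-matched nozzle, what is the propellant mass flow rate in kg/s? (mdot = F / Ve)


mdot = F / Ve = 3880000 / 2516 = 1542.1 kg/s

1542.1 kg/s


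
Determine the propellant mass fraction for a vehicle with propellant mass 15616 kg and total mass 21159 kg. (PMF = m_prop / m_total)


PMF = 15616 / 21159 = 0.738

0.738


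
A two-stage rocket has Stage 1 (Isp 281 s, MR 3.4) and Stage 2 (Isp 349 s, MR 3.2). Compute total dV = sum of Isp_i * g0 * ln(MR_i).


dV1 = 281 * 9.81 * ln(3.4) = 3373.5 m/s
dV2 = 349 * 9.81 * ln(3.2) = 3982.3 m/s
Total dV = 3373.5 + 3982.3 = 7355.8 m/s ~ 7356 m/s

7356 m/s


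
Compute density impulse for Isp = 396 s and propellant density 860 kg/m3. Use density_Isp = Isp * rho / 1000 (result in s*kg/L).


rho*Isp = 396 * 860 / 1000 = 341 s*kg/L

341 s*kg/L


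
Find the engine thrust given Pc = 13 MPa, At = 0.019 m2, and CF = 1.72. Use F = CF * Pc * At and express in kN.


F = 1.72 * 13e6 * 0.019 = 424840.0 N = 424.8 kN

424.8 kN


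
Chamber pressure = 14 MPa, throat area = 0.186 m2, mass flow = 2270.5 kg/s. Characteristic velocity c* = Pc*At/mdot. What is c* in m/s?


c* = 14e6 * 0.186 / 2270.5 = 1147 m/s

1147 m/s


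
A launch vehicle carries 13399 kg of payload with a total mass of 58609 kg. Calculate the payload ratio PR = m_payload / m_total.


PR = 13399 / 58609 = 0.2286

0.2286


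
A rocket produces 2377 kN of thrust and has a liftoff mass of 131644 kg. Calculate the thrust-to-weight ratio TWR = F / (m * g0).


TWR = 2377000 / (131644 * 9.81) = 1.84

1.84


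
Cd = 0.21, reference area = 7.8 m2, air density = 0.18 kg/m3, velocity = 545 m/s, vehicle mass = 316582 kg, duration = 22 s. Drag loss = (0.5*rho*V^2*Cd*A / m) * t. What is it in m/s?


D = 0.5 * 0.18 * 545^2 * 0.21 * 7.8 = 43787.43 N
a = 43787.43 / 316582 = 0.1383 m/s2
dV = 0.1383 * 22 = 3.0 m/s

3.0 m/s


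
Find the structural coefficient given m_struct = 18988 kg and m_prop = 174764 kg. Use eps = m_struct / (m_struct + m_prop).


eps = 18988 / (18988 + 174764) = 0.098

0.098


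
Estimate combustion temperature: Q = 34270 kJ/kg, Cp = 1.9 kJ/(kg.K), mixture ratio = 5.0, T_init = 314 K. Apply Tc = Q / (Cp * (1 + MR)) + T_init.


Tc = 34270 / (1.9 * (1 + 5.0)) + 314 = 3320 K

3320 K


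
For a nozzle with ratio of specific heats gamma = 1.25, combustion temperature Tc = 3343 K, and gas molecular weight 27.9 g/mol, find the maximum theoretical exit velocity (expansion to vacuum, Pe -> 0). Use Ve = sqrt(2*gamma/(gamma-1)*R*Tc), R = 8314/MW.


R = 8314 / 27.9 = 297.99 J/(kg.K)
Ve = sqrt(2 * 1.25 / (1.25 - 1) * 297.99 * 3343) = 3156 m/s

3156 m/s


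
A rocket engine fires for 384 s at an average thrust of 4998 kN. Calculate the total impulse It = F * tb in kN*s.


It = 4998 * 384 = 1919232 kN*s

1919232 kN*s


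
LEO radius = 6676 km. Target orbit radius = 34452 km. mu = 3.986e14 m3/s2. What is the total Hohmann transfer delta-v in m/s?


V1 = sqrt(mu/r1) = 7726.99 m/s
dV1 = V1*(sqrt(2*r2/(r1+r2)) - 1) = 2274.48 m/s
V2 = sqrt(mu/r2) = 3401.43 m/s
dV2 = V2*(1 - sqrt(2*r1/(r1+r2))) = 1463.38 m/s
Total dV = 3738 m/s

3738 m/s


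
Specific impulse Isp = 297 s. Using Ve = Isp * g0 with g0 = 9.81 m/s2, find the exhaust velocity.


Ve = Isp * g0 = 297 * 9.81 = 2913.6 m/s

2913.6 m/s


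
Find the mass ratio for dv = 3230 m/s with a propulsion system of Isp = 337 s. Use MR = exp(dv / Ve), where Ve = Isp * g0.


Ve = 337 * 9.81 = 3305.97 m/s
MR = exp(3230 / 3305.97) = 2.657

2.657


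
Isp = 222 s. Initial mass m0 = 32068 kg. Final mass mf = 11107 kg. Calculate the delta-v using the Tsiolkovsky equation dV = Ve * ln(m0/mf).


Ve = 222 * 9.81 = 2177.82 m/s
dV = 2177.82 * ln(32068/11107) = 2309 m/s

2309 m/s


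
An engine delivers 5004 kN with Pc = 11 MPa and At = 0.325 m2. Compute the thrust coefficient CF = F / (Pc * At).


CF = 5004000 / (11e6 * 0.325) = 1.4

1.4


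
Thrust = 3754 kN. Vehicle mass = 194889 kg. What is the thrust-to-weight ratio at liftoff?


TWR = 3754000 / (194889 * 9.81) = 1.96

1.96


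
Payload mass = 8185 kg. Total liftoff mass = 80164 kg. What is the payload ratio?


PR = 8185 / 80164 = 0.1021

0.1021


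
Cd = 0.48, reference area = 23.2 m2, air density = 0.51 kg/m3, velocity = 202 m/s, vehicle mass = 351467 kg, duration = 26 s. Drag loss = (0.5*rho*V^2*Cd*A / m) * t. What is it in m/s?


D = 0.5 * 0.51 * 202^2 * 0.48 * 23.2 = 115870.3 N
a = 115870.3 / 351467 = 0.3297 m/s2
dV = 0.3297 * 26 = 8.6 m/s

8.6 m/s


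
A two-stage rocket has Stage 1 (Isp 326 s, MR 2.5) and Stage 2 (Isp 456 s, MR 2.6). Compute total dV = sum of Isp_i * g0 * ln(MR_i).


dV1 = 326 * 9.81 * ln(2.5) = 2930.4 m/s
dV2 = 456 * 9.81 * ln(2.6) = 4274.3 m/s
Total dV = 2930.4 + 4274.3 = 7204.7 m/s ~ 7205 m/s

7205 m/s


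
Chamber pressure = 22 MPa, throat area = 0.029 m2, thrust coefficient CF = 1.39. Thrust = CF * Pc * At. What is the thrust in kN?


F = 1.39 * 22e6 * 0.029 = 886820.0 N = 886.8 kN

886.8 kN


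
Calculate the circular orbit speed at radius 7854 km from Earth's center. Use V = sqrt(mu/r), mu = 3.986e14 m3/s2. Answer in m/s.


V = sqrt(3.986e14 / 7854000) = 7124 m/s

7124 m/s


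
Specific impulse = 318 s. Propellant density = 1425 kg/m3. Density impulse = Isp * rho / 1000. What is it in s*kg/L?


rho*Isp = 318 * 1425 / 1000 = 453 s*kg/L

453 s*kg/L


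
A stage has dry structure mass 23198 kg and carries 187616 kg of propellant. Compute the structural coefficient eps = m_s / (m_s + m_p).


eps = 23198 / (23198 + 187616) = 0.11

0.11


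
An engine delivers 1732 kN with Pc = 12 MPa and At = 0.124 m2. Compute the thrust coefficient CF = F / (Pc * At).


CF = 1732000 / (12e6 * 0.124) = 1.16

1.16


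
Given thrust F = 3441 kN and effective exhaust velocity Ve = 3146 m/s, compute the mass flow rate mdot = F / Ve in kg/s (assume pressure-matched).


mdot = F / Ve = 3441000 / 3146 = 1093.8 kg/s

1093.8 kg/s


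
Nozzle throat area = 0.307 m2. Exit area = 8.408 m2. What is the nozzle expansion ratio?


AR = 8.408 / 0.307 = 27.4

27.4


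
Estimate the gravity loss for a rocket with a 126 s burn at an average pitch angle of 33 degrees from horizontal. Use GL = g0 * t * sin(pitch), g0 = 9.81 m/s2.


GL = 9.81 * 126 * sin(33 deg) = 673 m/s

673 m/s


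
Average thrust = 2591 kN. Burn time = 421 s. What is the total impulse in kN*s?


It = 2591 * 421 = 1090811 kN*s

1090811 kN*s


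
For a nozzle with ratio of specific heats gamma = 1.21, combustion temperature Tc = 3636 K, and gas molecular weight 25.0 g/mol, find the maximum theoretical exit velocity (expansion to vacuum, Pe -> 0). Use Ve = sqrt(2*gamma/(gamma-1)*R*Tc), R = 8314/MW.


R = 8314 / 25.0 = 332.56 J/(kg.K)
Ve = sqrt(2 * 1.21 / (1.21 - 1) * 332.56 * 3636) = 3733 m/s

3733 m/s


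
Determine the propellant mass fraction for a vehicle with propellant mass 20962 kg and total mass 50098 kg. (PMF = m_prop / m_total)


PMF = 20962 / 50098 = 0.418

0.418


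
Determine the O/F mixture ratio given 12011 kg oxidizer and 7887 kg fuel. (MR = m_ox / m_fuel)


MR = 12011 / 7887 = 1.52

1.52


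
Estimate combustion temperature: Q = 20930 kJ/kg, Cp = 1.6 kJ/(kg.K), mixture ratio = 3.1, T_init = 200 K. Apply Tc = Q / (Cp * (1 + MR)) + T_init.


Tc = 20930 / (1.6 * (1 + 3.1)) + 200 = 3391 K

3391 K


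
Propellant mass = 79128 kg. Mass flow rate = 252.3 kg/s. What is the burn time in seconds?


tb = 79128 / 252.3 = 313.6 s

313.6 s


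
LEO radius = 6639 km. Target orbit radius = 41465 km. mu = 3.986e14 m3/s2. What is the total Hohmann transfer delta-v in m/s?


V1 = sqrt(mu/r1) = 7748.49 m/s
dV1 = V1*(sqrt(2*r2/(r1+r2)) - 1) = 2425.29 m/s
V2 = sqrt(mu/r2) = 3100.47 m/s
dV2 = V2*(1 - sqrt(2*r1/(r1+r2))) = 1471.54 m/s
Total dV = 3897 m/s

3897 m/s
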